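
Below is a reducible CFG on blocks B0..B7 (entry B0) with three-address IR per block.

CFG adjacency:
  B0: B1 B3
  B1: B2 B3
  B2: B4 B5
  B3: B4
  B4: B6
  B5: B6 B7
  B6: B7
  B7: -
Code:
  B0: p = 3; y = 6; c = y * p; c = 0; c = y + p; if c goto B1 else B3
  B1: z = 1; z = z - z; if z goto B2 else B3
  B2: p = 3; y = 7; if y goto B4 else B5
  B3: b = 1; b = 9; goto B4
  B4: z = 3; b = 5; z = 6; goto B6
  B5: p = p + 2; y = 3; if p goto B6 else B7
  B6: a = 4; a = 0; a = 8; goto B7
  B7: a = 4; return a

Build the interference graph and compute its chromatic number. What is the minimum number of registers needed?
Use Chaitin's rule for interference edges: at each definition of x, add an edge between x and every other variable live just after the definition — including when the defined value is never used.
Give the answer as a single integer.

Block summaries:
  B0: def={c,p,y} ue=∅
  B1: def={z} ue=∅
  B2: def={p,y} ue=∅
  B3: def={b} ue=∅
  B4: def={b,z} ue=∅
  B5: def={p,y} ue={p}
  B6: def={a} ue=∅
  B7: def={a} ue=∅

Live sets:
  live B0: ∅→∅
  live B1: ∅→∅
  live B2: ∅→{p}
  live B3: ∅→∅
  live B4: ∅→∅
  live B5: {p}→∅
  live B6: ∅→∅
  live B7: ∅→∅

Conflict graph:
  a↔∅
  b↔∅
  c↔{p,y}
  p↔{c,y}
  y↔{c,p}
  z↔∅

Chromatic number:
  {c,p,y} pairwise interfere (3-clique) ⇒ χ ≥ 3
  3-colouring: R0={a,b,c,z}  R1={p}  R2={y}
  χ = 3

Answer: 3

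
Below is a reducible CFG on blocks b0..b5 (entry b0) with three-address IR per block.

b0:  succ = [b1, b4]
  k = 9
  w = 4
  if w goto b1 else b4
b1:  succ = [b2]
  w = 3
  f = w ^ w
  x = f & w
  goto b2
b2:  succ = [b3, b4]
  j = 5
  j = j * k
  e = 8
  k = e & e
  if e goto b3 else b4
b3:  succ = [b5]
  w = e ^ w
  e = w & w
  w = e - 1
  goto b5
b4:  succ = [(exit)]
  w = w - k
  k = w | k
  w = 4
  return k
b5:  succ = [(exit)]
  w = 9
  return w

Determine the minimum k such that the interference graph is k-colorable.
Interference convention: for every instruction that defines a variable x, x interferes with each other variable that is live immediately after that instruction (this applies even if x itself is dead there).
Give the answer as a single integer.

Answer: 3

Derivation:
def/use:
  b0 def {k,w} use ∅
  b1 def {f,w,x} use ∅
  b2 def {e,j,k} use {k}
  b3 def {e,w} use {e,w}
  b4 def {k,w} use {k,w}
  b5 def {w} use ∅

Live sets:
  b0 li=∅ lo={k,w}
  b1 li={k} lo={k,w}
  b2 li={k,w} lo={e,k,w}
  b3 li={e,w} lo=∅
  b4 li={k,w} lo=∅
  b5 li=∅ lo=∅

Interference:
  e: {k,w}
  f: {k,w}
  j: {k,w}
  k: {e,f,j,w,x}
  w: {e,f,j,k,x}
  x: {k,w}

Chromatic number:
  clique {e,k,w} ⇒ need ≥ 3
  assign e→c2 f→c2 j→c2 k→c0 w→c1 x→c2 — no edge inside a register ⇒ χ ≤ 3
  χ = 3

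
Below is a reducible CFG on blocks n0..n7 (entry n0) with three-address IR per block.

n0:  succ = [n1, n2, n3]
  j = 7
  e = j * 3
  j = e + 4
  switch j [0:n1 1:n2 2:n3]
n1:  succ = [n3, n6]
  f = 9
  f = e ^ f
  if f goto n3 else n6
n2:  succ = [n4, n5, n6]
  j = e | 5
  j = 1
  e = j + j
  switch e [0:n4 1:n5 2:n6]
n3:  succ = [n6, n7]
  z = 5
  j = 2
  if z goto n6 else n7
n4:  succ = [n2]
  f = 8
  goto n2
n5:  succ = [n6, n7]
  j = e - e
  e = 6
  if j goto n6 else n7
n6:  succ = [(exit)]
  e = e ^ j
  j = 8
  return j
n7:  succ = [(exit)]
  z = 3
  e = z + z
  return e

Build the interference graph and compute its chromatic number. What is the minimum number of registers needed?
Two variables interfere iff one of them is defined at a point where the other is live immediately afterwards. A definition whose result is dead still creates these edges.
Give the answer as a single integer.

Answer: 3

Analysis:
Per-block:
  n0: {e,j} / ∅
  n1: {f} / {e}
  n2: {e,j} / {e}
  n3: {j,z} / ∅
  n4: {f} / ∅
  n5: {e,j} / {e}
  n6: {e,j} / {e,j}
  n7: {e,z} / ∅

Liveness:
  n0 li=∅ lo={e,j}
  n1 li={e,j} lo={e,j}
  n2 li={e} lo={e,j}
  n3 li={e} lo={e,j}
  n4 li={e} lo={e}
  n5 li={e} lo={e,j}
  n6 li={e,j} lo=∅
  n7 li=∅ lo=∅

Conflict graph:
  e↔{f,j,z}
  f↔{e,j}
  j↔{e,f,z}
  z↔{e,j}

Chromatic number:
  {e,f,j} pairwise interfere (3-clique) ⇒ χ ≥ 3
  assign e→r0 f→r2 j→r1 z→r2 — no edge inside a register ⇒ χ ≤ 3
  χ = 3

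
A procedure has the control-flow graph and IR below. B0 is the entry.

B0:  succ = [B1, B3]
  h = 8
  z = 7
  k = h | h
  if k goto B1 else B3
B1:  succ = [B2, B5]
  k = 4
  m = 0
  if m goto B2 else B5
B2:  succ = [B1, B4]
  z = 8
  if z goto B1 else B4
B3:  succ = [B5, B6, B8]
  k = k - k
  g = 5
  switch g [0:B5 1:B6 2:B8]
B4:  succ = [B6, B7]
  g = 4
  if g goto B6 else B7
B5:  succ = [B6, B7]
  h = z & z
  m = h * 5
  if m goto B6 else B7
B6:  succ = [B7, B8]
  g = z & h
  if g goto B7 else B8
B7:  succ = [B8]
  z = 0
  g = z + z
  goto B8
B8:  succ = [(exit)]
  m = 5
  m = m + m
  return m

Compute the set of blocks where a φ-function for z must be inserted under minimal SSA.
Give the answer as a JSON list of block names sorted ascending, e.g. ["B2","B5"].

Answer: ["B1", "B5", "B6", "B7", "B8"]

Derivation:
idom tree: B1←B0 B2←B1 B3←B0 B4←B2 B5←B0 B6←B0 B7←B0 B8←B0
Join-block Dom:
  B1: preds {B0,B2}: {B0} ∩ {B0,B1,B2} = {B0}; idom=B0
  B5: preds {B1,B3}: {B0,B1} ∩ {B0,B3} = {B0}; idom=B0
  B6: preds {B3,B4,B5}: {B0,B3} ∩ {B0,B1,B2,B4} ∩ {B0,B5} = {B0}; idom=B0
  B7: preds {B4,B5,B6}: {B0,B1,B2,B4} ∩ {B0,B5} ∩ {B0,B6} = {B0}; idom=B0
  B8: preds {B3,B6,B7}: {B0,B3} ∩ {B0,B6} ∩ {B0,B7} = {B0}; idom=B0

DF derivation:
  join B1 pred B0: · stop@B0
  join B1 pred B2: B2→B1 stop@B0
  join B5 pred B1: B1 stop@B0
  join B5 pred B3: B3 stop@B0
  join B6 pred B3: B3 stop@B0
  join B6 pred B4: B4→B2→B1 stop@B0
  join B6 pred B5: B5 stop@B0
  join B7 pred B4: B4→B2→B1 stop@B0
  join B7 pred B5: B5 stop@B0
  join B7 pred B6: B6 stop@B0
  join B8 pred B3: B3 stop@B0
  join B8 pred B6: B6 stop@B0
  join B8 pred B7: B7 stop@B0
  B0: DF=∅
  B1: DF={B1,B5,B6,B7}
  B2: DF={B1,B6,B7}
  B3: DF={B5,B6,B8}
  B4: DF={B6,B7}
  B5: DF={B6,B7}
  B6: DF={B7,B8}
  B7: DF={B8}
  B8: DF=∅

φ for z: defs {B0,B2,B7}
  DF⁺ = {B1,B5,B6,B7,B8}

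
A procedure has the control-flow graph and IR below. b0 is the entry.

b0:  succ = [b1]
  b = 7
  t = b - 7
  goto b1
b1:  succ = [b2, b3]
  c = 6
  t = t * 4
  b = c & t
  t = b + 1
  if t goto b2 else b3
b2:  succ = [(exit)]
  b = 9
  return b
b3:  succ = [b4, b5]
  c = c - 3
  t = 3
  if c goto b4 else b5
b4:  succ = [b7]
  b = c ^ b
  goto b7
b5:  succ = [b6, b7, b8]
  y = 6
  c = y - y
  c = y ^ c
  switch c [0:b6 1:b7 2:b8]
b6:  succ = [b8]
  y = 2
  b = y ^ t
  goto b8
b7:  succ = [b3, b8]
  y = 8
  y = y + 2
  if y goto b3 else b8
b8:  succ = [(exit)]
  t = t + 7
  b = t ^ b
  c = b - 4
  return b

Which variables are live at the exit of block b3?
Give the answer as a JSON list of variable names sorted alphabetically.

Answer: ["b", "c", "t"]

Analysis:
def/use:
  b0 def {b,t} use ∅
  b1 def {b,c,t} use {t}
  b2 def {b} use ∅
  b3 def {c,t} use {c}
  b4 def {b} use {b,c}
  b5 def {c,y} use ∅
  b6 def {b,y} use {t}
  b7 def {y} use ∅
  b8 def {b,c,t} use {b,t}

Live sets:
  b0 li=∅ lo={t}
  b1 li={t} lo={b,c}
  b2 li=∅ lo=∅
  b3 li={b,c} lo={b,c,t}
  b4 li={b,c,t} lo={b,c,t}
  b5 li={b,t} lo={b,c,t}
  b6 li={t} lo={b,t}
  b7 li={b,c,t} lo={b,c,t}
  b8 li={b,t} lo=∅

live-out(b3) = ["b", "c", "t"]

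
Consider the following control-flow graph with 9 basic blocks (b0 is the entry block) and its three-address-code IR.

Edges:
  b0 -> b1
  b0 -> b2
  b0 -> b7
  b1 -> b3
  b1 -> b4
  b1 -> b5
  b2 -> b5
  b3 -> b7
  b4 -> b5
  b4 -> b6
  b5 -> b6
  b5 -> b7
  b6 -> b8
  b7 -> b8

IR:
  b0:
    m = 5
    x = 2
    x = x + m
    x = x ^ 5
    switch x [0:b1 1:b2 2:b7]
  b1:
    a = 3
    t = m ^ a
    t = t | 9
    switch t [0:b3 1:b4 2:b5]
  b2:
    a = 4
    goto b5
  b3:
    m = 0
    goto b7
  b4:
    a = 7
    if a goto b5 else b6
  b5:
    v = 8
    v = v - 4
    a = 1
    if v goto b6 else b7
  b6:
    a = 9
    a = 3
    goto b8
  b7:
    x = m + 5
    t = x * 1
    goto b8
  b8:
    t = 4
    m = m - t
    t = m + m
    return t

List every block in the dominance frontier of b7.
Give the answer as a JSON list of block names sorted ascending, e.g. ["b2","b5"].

idom tree: b1←b0 b2←b0 b3←b1 b4←b1 b5←b0 b6←b0 b7←b0 b8←b0
Join-block Dom:
  b5: preds {b1,b2,b4}: {b0,b1} ∩ {b0,b2} ∩ {b0,b1,b4} = {b0}; idom=b0
  b6: preds {b4,b5}: {b0,b1,b4} ∩ {b0,b5} = {b0}; idom=b0
  b7: preds {b0,b3,b5}: {b0} ∩ {b0,b1,b3} ∩ {b0,b5} = {b0}; idom=b0
  b8: preds {b6,b7}: {b0,b6} ∩ {b0,b7} = {b0}; idom=b0

DF walk-up:
  join b5 pred b1: b1 stop@b0
  join b5 pred b2: b2 stop@b0
  join b5 pred b4: b4→b1 stop@b0
  join b6 pred b4: b4→b1 stop@b0
  join b6 pred b5: b5 stop@b0
  join b7 pred b0: · stop@b0
  join b7 pred b3: b3→b1 stop@b0
  join b7 pred b5: b5 stop@b0
  join b8 pred b6: b6 stop@b0
  join b8 pred b7: b7 stop@b0
  b0: DF=∅
  b1: DF={b5,b6,b7}
  b2: DF={b5}
  b3: DF={b7}
  b4: DF={b5,b6}
  b5: DF={b6,b7}
  b6: DF={b8}
  b7: DF={b8}
  b8: DF=∅

DF(b7) = ["b8"]

Answer: ["b8"]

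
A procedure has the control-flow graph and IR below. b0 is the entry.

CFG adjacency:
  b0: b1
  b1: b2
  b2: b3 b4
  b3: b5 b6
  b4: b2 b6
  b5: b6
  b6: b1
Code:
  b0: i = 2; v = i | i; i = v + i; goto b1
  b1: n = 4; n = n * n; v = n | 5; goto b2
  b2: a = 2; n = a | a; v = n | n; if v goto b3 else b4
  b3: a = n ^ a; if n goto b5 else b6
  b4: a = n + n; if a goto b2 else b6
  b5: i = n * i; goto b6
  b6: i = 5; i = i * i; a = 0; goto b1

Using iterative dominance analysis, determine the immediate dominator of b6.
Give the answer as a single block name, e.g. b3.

idom tree: b1←b0 b2←b1 b3←b2 b4←b2 b5←b3 b6←b2
Dom at joins:
  b1: preds {b0,b6}: {b0} ∩ {b0,b1,b2,b6} = {b0}; idom=b0
  b2: preds {b1,b4}: {b0,b1} ∩ {b0,b1,b2,b4} = {b0,b1}; idom=b1
  b6: preds {b3,b4,b5}: {b0,b1,b2,b3} ∩ {b0,b1,b2,b4} ∩ {b0,b1,b2,b3,b5} = {b0,b1,b2}; idom=b2

idom(b6) = b2

Answer: b2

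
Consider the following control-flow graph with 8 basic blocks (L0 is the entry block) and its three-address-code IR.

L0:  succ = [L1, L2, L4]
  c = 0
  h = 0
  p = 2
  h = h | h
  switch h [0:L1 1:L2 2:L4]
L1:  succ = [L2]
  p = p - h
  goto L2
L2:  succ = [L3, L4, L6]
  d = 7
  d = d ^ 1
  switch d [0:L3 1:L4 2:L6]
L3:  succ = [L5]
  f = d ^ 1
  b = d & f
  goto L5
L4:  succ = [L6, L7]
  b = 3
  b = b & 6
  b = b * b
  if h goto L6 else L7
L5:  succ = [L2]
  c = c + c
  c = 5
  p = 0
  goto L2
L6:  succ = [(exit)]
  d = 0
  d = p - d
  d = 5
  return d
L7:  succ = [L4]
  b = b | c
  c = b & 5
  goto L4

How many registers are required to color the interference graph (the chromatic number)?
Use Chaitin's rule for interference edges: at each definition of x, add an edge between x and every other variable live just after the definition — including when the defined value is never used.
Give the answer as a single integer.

Answer: 4

Derivation:
Per-block:
  L0: {c,h,p} / ∅
  L1: {p} / {h,p}
  L2: {d} / ∅
  L3: {b,f} / {d}
  L4: {b} / {h}
  L5: {c,p} / {c}
  L6: {d} / {p}
  L7: {b,c} / {b,c}

Liveness:
  L0: in=∅ out={c,h,p}
  L1: in={c,h,p} out={c,h,p}
  L2: in={c,h,p} out={c,d,h,p}
  L3: in={c,d,h} out={c,h}
  L4: in={c,h,p} out={b,c,h,p}
  L5: in={c,h} out={c,h,p}
  L6: in={p} out=∅
  L7: in={b,c,h,p} out={c,h,p}

Interference:
  b: {c,h,p}
  c: {b,d,f,h,p}
  d: {c,f,h,p}
  f: {c,d,h}
  h: {b,c,d,f,p}
  p: {b,c,d,h}

Colouring:
  clique {b,c,h,p} ⇒ need ≥ 4
  4-colouring: c0={c}  c1={h}  c2={b,d}  c3={f,p}
  χ = 4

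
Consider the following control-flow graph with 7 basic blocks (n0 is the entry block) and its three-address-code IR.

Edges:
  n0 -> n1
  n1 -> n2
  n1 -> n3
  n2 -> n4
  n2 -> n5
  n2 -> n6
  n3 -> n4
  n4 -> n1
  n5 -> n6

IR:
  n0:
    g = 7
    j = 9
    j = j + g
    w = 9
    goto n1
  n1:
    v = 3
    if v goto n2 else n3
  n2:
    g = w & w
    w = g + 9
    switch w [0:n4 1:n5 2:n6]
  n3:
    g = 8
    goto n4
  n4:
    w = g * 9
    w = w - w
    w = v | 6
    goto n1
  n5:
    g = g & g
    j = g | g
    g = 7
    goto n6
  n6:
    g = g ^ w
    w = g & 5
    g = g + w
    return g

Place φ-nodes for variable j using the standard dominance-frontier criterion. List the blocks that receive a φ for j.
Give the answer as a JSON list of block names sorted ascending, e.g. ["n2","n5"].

Answer: ["n6"]

Working:
idom tree: n1←n0 n2←n1 n3←n1 n4←n1 n5←n2 n6←n2
Dom∩ at merges:
  n1: preds {n0,n4}: {n0} ∩ {n0,n1,n4} = {n0}; idom=n0
  n4: preds {n2,n3}: {n0,n1,n2} ∩ {n0,n1,n3} = {n0,n1}; idom=n1
  n6: preds {n2,n5}: {n0,n1,n2} ∩ {n0,n1,n2,n5} = {n0,n1,n2}; idom=n2

Frontier:
  join n1 pred n0: · stop@n0
  join n1 pred n4: n4→n1 stop@n0
  join n4 pred n2: n2 stop@n1
  join n4 pred n3: n3 stop@n1
  join n6 pred n2: · stop@n2
  join n6 pred n5: n5 stop@n2
  DF(n0)=∅
  DF(n1)={n1}
  DF(n2)={n4}
  DF(n3)={n4}
  DF(n4)={n1}
  DF(n5)={n6}
  DF(n6)=∅

φ for j: defs {n0,n5}
  DF⁺ = {n6}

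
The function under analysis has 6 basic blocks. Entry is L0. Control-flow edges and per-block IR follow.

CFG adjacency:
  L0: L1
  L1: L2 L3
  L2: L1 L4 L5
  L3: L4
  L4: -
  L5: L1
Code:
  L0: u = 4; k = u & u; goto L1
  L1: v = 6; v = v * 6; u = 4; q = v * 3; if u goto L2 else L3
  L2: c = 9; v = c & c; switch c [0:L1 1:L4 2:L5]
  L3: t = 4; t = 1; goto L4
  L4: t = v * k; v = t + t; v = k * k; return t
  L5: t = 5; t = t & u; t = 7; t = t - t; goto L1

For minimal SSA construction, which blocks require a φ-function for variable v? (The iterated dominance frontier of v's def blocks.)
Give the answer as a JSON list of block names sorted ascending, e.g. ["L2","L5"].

Answer: ["L1", "L4"]

Working:
idom tree: L1←L0 L2←L1 L3←L1 L4←L1 L5←L2
Dom∩ at merges:
  L1: preds {L0,L2,L5}: {L0} ∩ {L0,L1,L2} ∩ {L0,L1,L2,L5} = {L0}; idom=L0
  L4: preds {L2,L3}: {L0,L1,L2} ∩ {L0,L1,L3} = {L0,L1}; idom=L1

DF derivation:
  L1←L0: walk · to L0
  L1←L2: walk L2→L1 to L0
  L1←L5: walk L5→L2→L1 to L0
  L4←L2: walk L2 to L1
  L4←L3: walk L3 to L1
  DF(L0)=∅
  DF(L1)={L1}
  DF(L2)={L1,L4}
  DF(L3)={L4}
  DF(L4)=∅
  DF(L5)={L1}

φ for v: defs {L1,L2,L4}
  DF⁺ = {L1,L4}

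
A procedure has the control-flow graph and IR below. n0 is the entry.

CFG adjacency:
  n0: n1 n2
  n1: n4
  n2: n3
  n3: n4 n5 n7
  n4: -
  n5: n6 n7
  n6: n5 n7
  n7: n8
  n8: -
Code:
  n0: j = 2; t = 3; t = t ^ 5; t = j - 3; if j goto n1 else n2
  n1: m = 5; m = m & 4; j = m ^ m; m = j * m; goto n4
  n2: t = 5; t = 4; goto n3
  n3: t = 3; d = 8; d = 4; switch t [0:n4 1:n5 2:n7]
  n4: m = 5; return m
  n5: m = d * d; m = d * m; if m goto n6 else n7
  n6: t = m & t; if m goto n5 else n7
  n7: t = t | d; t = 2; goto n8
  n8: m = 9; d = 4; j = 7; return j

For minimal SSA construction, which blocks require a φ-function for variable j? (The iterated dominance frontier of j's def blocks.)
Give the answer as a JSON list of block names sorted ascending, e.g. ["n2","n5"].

Answer: ["n4"]

Derivation:
idom tree: n1←n0 n2←n0 n3←n2 n4←n0 n5←n3 n6←n5 n7←n3 n8←n7
Join-block Dom:
  n4: preds {n1,n3}: {n0,n1} ∩ {n0,n2,n3} = {n0}; idom=n0
  n5: preds {n3,n6}: {n0,n2,n3} ∩ {n0,n2,n3,n5,n6} = {n0,n2,n3}; idom=n3
  n7: preds {n3,n5,n6}: {n0,n2,n3} ∩ {n0,n2,n3,n5} ∩ {n0,n2,n3,n5,n6} = {n0,n2,n3}; idom=n3

Frontier:
  n4←n1: walk n1 to n0
  n4←n3: walk n3→n2 to n0
  n5←n3: walk · to n3
  n5←n6: walk n6→n5 to n3
  n7←n3: walk · to n3
  n7←n5: walk n5 to n3
  n7←n6: walk n6→n5 to n3
  DF(n0)=∅
  DF(n1)={n4}
  DF(n2)={n4}
  DF(n3)={n4}
  DF(n4)=∅
  DF(n5)={n5,n7}
  DF(n6)={n5,n7}
  DF(n7)=∅
  DF(n8)=∅

φ for j: defs {n0,n1,n8}
  DF⁺ = {n4}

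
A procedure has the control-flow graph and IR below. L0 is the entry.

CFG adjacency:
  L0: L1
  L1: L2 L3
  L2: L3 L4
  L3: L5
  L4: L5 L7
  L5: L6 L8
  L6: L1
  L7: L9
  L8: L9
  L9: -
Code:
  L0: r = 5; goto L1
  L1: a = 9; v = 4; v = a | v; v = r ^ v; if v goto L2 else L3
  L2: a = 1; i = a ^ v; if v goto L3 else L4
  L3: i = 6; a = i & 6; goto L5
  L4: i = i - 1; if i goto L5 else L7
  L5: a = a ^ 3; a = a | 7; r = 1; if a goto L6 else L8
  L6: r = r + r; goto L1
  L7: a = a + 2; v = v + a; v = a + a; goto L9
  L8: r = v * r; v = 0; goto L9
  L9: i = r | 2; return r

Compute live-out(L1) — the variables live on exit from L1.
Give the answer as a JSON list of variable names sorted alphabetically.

def/use:
  L0: def={r} ue=∅
  L1: def={a,v} ue={r}
  L2: def={a,i} ue={v}
  L3: def={a,i} ue=∅
  L4: def={i} ue={i}
  L5: def={a,r} ue={a}
  L6: def={r} ue={r}
  L7: def={a,v} ue={a,v}
  L8: def={r,v} ue={r,v}
  L9: def={i} ue={r}

Live sets:
  live L0: ∅→{r}
  live L1: {r}→{r,v}
  live L2: {r,v}→{a,i,r,v}
  live L3: {v}→{a,v}
  live L4: {a,i,r,v}→{a,r,v}
  live L5: {a,v}→{r,v}
  live L6: {r}→{r}
  live L7: {a,r,v}→{r}
  live L8: {r,v}→{r}
  live L9: {r}→∅

live-out(L1) = ["r", "v"]

Answer: ["r", "v"]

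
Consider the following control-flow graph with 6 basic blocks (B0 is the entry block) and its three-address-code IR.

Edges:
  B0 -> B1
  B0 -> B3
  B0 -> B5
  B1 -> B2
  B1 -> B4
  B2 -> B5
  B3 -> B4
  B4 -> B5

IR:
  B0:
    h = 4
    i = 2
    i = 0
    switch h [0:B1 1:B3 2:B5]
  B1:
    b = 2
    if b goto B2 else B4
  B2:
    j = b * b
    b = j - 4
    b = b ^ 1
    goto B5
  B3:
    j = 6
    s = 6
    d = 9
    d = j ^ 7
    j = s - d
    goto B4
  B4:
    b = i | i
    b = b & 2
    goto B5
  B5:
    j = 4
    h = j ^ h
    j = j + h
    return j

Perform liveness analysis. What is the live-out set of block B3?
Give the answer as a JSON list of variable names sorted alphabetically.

Per-block:
  B0: {h,i} / ∅
  B1: {b} / ∅
  B2: {b,j} / {b}
  B3: {d,j,s} / ∅
  B4: {b} / {i}
  B5: {h,j} / {h}

Backward fixpoint:
  B0: in=∅ out={h,i}
  B1: in={h,i} out={b,h,i}
  B2: in={b,h} out={h}
  B3: in={h,i} out={h,i}
  B4: in={h,i} out={h}
  B5: in={h} out=∅

live-out(B3) = ["h", "i"]

Answer: ["h", "i"]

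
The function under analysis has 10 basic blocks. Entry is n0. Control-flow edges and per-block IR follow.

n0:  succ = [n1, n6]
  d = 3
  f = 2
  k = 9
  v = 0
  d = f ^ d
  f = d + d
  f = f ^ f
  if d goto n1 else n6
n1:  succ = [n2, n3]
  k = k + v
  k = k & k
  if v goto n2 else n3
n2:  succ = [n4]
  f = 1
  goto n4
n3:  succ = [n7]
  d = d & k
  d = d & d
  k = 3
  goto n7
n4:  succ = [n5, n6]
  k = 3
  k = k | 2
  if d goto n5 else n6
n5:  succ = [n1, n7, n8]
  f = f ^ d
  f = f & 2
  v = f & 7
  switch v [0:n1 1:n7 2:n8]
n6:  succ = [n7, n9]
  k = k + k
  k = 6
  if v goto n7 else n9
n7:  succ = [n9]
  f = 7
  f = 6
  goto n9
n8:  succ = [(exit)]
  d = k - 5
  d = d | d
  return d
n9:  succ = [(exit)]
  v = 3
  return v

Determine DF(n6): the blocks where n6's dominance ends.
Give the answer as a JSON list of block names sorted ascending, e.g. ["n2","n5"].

idom tree: n1←n0 n2←n1 n3←n1 n4←n2 n5←n4 n6←n0 n7←n0 n8←n5 n9←n0
Join-block Dom:
  n1: preds {n0,n5}: {n0} ∩ {n0,n1,n2,n4,n5} = {n0}; idom=n0
  n6: preds {n0,n4}: {n0} ∩ {n0,n1,n2,n4} = {n0}; idom=n0
  n7: preds {n3,n5,n6}: {n0,n1,n3} ∩ {n0,n1,n2,n4,n5} ∩ {n0,n6} = {n0}; idom=n0
  n9: preds {n6,n7}: {n0,n6} ∩ {n0,n7} = {n0}; idom=n0

DF derivation:
  n1←n0: walk · to n0
  n1←n5: walk n5→n4→n2→n1 to n0
  n6←n0: walk · to n0
  n6←n4: walk n4→n2→n1 to n0
  n7←n3: walk n3→n1 to n0
  n7←n5: walk n5→n4→n2→n1 to n0
  n7←n6: walk n6 to n0
  n9←n6: walk n6 to n0
  n9←n7: walk n7 to n0
  n0: DF=∅
  n1: DF={n1,n6,n7}
  n2: DF={n1,n6,n7}
  n3: DF={n7}
  n4: DF={n1,n6,n7}
  n5: DF={n1,n7}
  n6: DF={n7,n9}
  n7: DF={n9}
  n8: DF=∅
  n9: DF=∅

DF(n6) = ["n7", "n9"]

Answer: ["n7", "n9"]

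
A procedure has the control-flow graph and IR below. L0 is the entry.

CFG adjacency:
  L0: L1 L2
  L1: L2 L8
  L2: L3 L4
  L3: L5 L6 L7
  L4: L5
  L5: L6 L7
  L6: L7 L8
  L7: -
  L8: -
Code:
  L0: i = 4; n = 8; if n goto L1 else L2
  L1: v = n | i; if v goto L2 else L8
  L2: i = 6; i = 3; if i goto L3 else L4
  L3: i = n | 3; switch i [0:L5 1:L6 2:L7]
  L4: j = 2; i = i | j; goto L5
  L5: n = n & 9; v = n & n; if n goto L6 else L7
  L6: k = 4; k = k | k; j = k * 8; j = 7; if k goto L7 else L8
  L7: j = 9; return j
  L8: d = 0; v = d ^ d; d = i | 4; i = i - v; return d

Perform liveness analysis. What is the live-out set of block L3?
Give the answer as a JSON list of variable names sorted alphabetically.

Per-block:
  L0 def {i,n} use ∅
  L1 def {v} use {i,n}
  L2 def {i} use ∅
  L3 def {i} use {n}
  L4 def {i,j} use {i}
  L5 def {n,v} use {n}
  L6 def {j,k} use ∅
  L7 def {j} use ∅
  L8 def {d,i,v} use {i}

Live sets:
  live L0: ∅→{i,n}
  live L1: {i,n}→{i,n}
  live L2: {n}→{i,n}
  live L3: {n}→{i,n}
  live L4: {i,n}→{i,n}
  live L5: {i,n}→{i}
  live L6: {i}→{i}
  live L7: ∅→∅
  live L8: {i}→∅

live-out(L3) = ["i", "n"]

Answer: ["i", "n"]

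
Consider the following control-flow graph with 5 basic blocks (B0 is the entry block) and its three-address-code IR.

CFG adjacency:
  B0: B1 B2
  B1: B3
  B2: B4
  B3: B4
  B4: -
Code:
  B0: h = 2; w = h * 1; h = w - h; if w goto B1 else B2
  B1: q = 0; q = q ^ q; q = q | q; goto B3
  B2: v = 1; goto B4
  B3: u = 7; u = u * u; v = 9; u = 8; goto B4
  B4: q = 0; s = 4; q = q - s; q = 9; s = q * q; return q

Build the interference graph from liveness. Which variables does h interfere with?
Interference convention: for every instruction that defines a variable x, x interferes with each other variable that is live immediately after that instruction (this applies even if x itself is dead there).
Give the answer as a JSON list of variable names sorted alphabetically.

Answer: ["w"]

Analysis:
Per-block:
  B0: {h,w} / ∅
  B1: {q} / ∅
  B2: {v} / ∅
  B3: {u,v} / ∅
  B4: {q,s} / ∅

Backward fixpoint:
  B0: in=∅ out=∅
  B1: in=∅ out=∅
  B2: in=∅ out=∅
  B3: in=∅ out=∅
  B4: in=∅ out=∅

Interfere edges:
  h: {w}
  q: {s}
  s: {q}
  u: ∅
  v: ∅
  w: {h}

N(h) = ["w"]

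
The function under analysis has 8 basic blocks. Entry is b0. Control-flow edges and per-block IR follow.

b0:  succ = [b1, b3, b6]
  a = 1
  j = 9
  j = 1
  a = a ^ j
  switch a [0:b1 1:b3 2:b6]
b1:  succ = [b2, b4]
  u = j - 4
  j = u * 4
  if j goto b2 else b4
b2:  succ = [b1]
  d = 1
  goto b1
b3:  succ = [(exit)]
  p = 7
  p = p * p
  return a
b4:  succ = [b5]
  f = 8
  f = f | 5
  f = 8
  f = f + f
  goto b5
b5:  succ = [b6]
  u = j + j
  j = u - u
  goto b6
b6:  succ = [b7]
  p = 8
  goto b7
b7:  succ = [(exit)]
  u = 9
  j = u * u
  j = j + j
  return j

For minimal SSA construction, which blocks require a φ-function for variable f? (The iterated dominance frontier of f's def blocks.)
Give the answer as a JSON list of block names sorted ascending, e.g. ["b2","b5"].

idom tree: b1←b0 b2←b1 b3←b0 b4←b1 b5←b4 b6←b0 b7←b6
Dom at joins:
  b1: preds {b0,b2}: {b0} ∩ {b0,b1,b2} = {b0}; idom=b0
  b6: preds {b0,b5}: {b0} ∩ {b0,b1,b4,b5} = {b0}; idom=b0

DF derivation:
  join b1 pred b0: · stop@b0
  join b1 pred b2: b2→b1 stop@b0
  join b6 pred b0: · stop@b0
  join b6 pred b5: b5→b4→b1 stop@b0
  b0 → ∅
  b1 → {b1,b6}
  b2 → {b1}
  b3 → ∅
  b4 → {b6}
  b5 → {b6}
  b6 → ∅
  b7 → ∅

φ for f: defs {b4}
  DF⁺ = {b6}

Answer: ["b6"]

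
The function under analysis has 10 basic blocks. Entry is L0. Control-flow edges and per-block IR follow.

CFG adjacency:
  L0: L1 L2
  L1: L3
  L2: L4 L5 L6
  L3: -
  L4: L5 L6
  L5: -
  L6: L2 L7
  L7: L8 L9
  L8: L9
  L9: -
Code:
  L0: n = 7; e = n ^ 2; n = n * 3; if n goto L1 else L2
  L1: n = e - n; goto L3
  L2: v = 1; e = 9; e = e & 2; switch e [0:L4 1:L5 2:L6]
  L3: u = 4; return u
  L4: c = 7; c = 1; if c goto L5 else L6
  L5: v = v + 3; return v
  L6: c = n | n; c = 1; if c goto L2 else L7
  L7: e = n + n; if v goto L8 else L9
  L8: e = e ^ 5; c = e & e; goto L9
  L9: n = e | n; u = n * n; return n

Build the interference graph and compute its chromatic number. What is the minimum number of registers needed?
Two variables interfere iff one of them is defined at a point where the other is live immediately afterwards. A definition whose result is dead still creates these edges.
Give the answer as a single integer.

Answer: 4

Derivation:
Block summaries:
  L0 def {e,n} use ∅
  L1 def {n} use {e,n}
  L2 def {e,v} use ∅
  L3 def {u} use ∅
  L4 def {c} use ∅
  L5 def {v} use {v}
  L6 def {c} use {n}
  L7 def {e} use {n,v}
  L8 def {c,e} use {e}
  L9 def {n,u} use {e,n}

Liveness:
  L0: in=∅ out={e,n}
  L1: in={e,n} out=∅
  L2: in={n} out={n,v}
  L3: in=∅ out=∅
  L4: in={n,v} out={n,v}
  L5: in={v} out=∅
  L6: in={n,v} out={n,v}
  L7: in={n,v} out={e,n}
  L8: in={e,n} out={e,n}
  L9: in={e,n} out=∅

Interfere edges:
  c — {e,n,v}
  e — {c,n,v}
  n — {c,e,u,v}
  u — {n}
  v — {c,e,n}

Colouring:
  lower bound: {c,e,n,v} mutually conflict ⇒ χ ≥ 4
  4-colouring: c0={n}  c1={c,u}  c2={e}  c3={v}
  χ = 4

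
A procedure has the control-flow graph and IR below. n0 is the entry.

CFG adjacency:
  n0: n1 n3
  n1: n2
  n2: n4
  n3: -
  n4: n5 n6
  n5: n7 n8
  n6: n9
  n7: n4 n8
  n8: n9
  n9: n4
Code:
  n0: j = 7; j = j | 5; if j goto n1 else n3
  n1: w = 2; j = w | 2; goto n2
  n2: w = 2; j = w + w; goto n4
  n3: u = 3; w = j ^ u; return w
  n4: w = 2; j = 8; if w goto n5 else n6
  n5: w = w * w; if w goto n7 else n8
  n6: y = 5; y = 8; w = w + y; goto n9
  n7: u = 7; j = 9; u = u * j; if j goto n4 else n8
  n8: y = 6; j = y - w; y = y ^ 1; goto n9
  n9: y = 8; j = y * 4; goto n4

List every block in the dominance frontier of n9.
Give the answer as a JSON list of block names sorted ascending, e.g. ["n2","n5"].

idom tree: n1←n0 n2←n1 n3←n0 n4←n2 n5←n4 n6←n4 n7←n5 n8←n5 n9←n4
Join-block Dom:
  n4: preds {n2,n7,n9}: {n0,n1,n2} ∩ {n0,n1,n2,n4,n5,n7} ∩ {n0,n1,n2,n4,n9} = {n0,n1,n2}; idom=n2
  n8: preds {n5,n7}: {n0,n1,n2,n4,n5} ∩ {n0,n1,n2,n4,n5,n7} = {n0,n1,n2,n4,n5}; idom=n5
  n9: preds {n6,n8}: {n0,n1,n2,n4,n6} ∩ {n0,n1,n2,n4,n5,n8} = {n0,n1,n2,n4}; idom=n4

DF derivation:
  n4←n2: walk · to n2
  n4←n7: walk n7→n5→n4 to n2
  n4←n9: walk n9→n4 to n2
  n8←n5: walk · to n5
  n8←n7: walk n7 to n5
  n9←n6: walk n6 to n4
  n9←n8: walk n8→n5 to n4
  DF(n0)=∅
  DF(n1)=∅
  DF(n2)=∅
  DF(n3)=∅
  DF(n4)={n4}
  DF(n5)={n4,n9}
  DF(n6)={n9}
  DF(n7)={n4,n8}
  DF(n8)={n9}
  DF(n9)={n4}

DF(n9) = ["n4"]

Answer: ["n4"]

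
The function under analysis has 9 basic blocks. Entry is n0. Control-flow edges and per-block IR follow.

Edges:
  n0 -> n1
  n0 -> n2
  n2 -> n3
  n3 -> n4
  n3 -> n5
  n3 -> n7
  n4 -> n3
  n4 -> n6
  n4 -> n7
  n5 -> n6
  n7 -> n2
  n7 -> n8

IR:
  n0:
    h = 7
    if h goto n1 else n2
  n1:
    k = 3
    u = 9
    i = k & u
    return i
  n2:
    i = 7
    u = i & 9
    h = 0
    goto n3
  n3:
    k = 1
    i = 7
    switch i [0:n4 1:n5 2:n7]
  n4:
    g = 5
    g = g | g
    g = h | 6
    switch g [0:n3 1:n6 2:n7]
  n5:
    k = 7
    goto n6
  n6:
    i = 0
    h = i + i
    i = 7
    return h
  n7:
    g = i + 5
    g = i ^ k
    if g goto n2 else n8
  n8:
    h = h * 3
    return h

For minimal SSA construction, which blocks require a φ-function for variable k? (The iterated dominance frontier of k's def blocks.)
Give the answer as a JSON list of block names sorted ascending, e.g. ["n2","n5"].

Answer: ["n2", "n3", "n6"]

Working:
idom tree: n1←n0 n2←n0 n3←n2 n4←n3 n5←n3 n6←n3 n7←n3 n8←n7
Join-block Dom:
  n2: preds {n0,n7}: {n0} ∩ {n0,n2,n3,n7} = {n0}; idom=n0
  n3: preds {n2,n4}: {n0,n2} ∩ {n0,n2,n3,n4} = {n0,n2}; idom=n2
  n6: preds {n4,n5}: {n0,n2,n3,n4} ∩ {n0,n2,n3,n5} = {n0,n2,n3}; idom=n3
  n7: preds {n3,n4}: {n0,n2,n3} ∩ {n0,n2,n3,n4} = {n0,n2,n3}; idom=n3

DF derivation:
  n2←n0: walk · to n0
  n2←n7: walk n7→n3→n2 to n0
  n3←n2: walk · to n2
  n3←n4: walk n4→n3 to n2
  n6←n4: walk n4 to n3
  n6←n5: walk n5 to n3
  n7←n3: walk · to n3
  n7←n4: walk n4 to n3
  n0 → ∅
  n1 → ∅
  n2 → {n2}
  n3 → {n2,n3}
  n4 → {n3,n6,n7}
  n5 → {n6}
  n6 → ∅
  n7 → {n2}
  n8 → ∅

φ for k: defs {n1,n3,n5}
  DF⁺ = {n2,n3,n6}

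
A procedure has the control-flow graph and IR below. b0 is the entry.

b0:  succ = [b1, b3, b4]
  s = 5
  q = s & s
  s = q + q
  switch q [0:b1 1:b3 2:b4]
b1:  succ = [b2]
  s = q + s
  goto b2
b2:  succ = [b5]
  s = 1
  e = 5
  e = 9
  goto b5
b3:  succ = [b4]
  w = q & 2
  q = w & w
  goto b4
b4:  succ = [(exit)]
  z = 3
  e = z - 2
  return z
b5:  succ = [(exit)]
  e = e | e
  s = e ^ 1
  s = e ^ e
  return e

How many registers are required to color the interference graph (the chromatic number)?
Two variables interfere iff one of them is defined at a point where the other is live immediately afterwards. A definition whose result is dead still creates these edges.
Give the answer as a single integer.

def/use:
  b0: {q,s} / ∅
  b1: {s} / {q,s}
  b2: {e,s} / ∅
  b3: {q,w} / {q}
  b4: {e,z} / ∅
  b5: {e,s} / {e}

Backward fixpoint:
  live b0: ∅→{q,s}
  live b1: {q,s}→∅
  live b2: ∅→{e}
  live b3: {q}→∅
  live b4: ∅→∅
  live b5: {e}→∅

Conflict graph:
  e: {s,z}
  q: {s}
  s: {e,q}
  w: ∅
  z: {e}

Colouring:
  lower bound: {e,s} mutually conflict ⇒ χ ≥ 2
  2-colouring: c0={e,q,w}  c1={s,z}
  χ = 2

Answer: 2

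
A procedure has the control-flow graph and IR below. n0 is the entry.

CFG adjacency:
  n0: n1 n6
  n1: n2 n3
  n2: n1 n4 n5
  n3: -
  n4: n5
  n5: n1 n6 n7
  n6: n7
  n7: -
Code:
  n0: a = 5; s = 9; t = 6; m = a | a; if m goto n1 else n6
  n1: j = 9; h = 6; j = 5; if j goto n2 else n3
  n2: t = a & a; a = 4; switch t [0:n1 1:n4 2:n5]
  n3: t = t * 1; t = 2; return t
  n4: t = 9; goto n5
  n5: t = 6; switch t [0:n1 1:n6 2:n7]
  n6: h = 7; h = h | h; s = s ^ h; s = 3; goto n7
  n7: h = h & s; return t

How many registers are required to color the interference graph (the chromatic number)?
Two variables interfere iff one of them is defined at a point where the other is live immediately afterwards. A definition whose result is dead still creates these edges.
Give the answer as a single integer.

Block summaries:
  n0: {a,m,s,t} / ∅
  n1: {h,j} / ∅
  n2: {a,t} / {a}
  n3: {t} / {t}
  n4: {t} / ∅
  n5: {t} / ∅
  n6: {h,s} / {s}
  n7: {h} / {h,s,t}

Backward fixpoint:
  live n0: ∅→{a,s,t}
  live n1: {a,s,t}→{a,h,s,t}
  live n2: {a,h,s}→{a,h,s,t}
  live n3: {t}→∅
  live n4: {a,h,s}→{a,h,s}
  live n5: {a,h,s}→{a,h,s,t}
  live n6: {s,t}→{h,s,t}
  live n7: {h,s,t}→∅

Interference:
  a — {h,j,m,s,t}
  h — {a,j,s,t}
  j — {a,h,s,t}
  m — {a,s,t}
  s — {a,h,j,m,t}
  t — {a,h,j,m,s}

Registers:
  clique {a,h,j,s,t} ⇒ need ≥ 5
  5-colouring: c0={a}  c1={s}  c2={t}  c3={h,m}  c4={j}
  χ = 5

Answer: 5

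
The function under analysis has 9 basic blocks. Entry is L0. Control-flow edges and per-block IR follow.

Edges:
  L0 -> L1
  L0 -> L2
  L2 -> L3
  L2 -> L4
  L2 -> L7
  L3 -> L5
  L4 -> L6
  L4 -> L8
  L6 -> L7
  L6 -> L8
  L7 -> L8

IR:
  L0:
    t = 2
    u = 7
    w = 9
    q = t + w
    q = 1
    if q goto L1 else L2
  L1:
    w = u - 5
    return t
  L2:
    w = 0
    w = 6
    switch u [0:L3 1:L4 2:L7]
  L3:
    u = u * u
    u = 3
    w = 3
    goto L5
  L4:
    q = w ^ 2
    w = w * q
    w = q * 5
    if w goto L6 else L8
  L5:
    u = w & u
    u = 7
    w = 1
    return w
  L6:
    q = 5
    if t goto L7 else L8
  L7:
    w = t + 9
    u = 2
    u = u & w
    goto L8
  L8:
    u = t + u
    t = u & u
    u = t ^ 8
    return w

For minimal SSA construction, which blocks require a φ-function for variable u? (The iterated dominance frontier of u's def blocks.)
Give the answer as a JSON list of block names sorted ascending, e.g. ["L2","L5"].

idom tree: L1←L0 L2←L0 L3←L2 L4←L2 L5←L3 L6←L4 L7←L2 L8←L2
Dom∩ at merges:
  L7: preds {L2,L6}: {L0,L2} ∩ {L0,L2,L4,L6} = {L0,L2}; idom=L2
  L8: preds {L4,L6,L7}: {L0,L2,L4} ∩ {L0,L2,L4,L6} ∩ {L0,L2,L7} = {L0,L2}; idom=L2

DF derivation:
  join L7 pred L2: · stop@L2
  join L7 pred L6: L6→L4 stop@L2
  join L8 pred L4: L4 stop@L2
  join L8 pred L6: L6→L4 stop@L2
  join L8 pred L7: L7 stop@L2
  L0: DF=∅
  L1: DF=∅
  L2: DF=∅
  L3: DF=∅
  L4: DF={L7,L8}
  L5: DF=∅
  L6: DF={L7,L8}
  L7: DF={L8}
  L8: DF=∅

φ for u: defs {L0,L3,L5,L7,L8}
  DF⁺ = {L8}

Answer: ["L8"]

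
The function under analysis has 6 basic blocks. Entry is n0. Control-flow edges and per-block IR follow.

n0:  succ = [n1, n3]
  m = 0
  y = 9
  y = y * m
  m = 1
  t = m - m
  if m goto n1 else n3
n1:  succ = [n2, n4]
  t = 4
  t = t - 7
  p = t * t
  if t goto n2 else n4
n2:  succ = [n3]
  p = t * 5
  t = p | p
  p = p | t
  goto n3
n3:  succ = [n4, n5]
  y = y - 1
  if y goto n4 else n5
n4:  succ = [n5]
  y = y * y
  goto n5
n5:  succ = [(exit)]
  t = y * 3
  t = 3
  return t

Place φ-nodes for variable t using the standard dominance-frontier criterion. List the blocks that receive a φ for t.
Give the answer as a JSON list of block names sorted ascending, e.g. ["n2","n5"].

Answer: ["n3", "n4", "n5"]

Derivation:
idom tree: n1←n0 n2←n1 n3←n0 n4←n0 n5←n0
Join-block Dom:
  n3: preds {n0,n2}: {n0} ∩ {n0,n1,n2} = {n0}; idom=n0
  n4: preds {n1,n3}: {n0,n1} ∩ {n0,n3} = {n0}; idom=n0
  n5: preds {n3,n4}: {n0,n3} ∩ {n0,n4} = {n0}; idom=n0

Frontier:
  join n3 pred n0: · stop@n0
  join n3 pred n2: n2→n1 stop@n0
  join n4 pred n1: n1 stop@n0
  join n4 pred n3: n3 stop@n0
  join n5 pred n3: n3 stop@n0
  join n5 pred n4: n4 stop@n0
  n0: DF=∅
  n1: DF={n3,n4}
  n2: DF={n3}
  n3: DF={n4,n5}
  n4: DF={n5}
  n5: DF=∅

φ for t: defs {n0,n1,n2,n5}
  DF⁺ = {n3,n4,n5}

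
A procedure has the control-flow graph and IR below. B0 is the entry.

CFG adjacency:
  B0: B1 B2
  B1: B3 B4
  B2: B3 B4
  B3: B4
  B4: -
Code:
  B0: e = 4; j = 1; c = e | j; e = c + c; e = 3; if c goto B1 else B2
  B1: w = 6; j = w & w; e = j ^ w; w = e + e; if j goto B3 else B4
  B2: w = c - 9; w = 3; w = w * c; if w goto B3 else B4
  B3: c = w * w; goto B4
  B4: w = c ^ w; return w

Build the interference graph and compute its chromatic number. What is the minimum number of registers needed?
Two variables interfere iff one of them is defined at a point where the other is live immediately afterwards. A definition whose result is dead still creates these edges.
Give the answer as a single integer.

Answer: 3

Working:
Block summaries:
  B0: def={c,e,j} ue=∅
  B1: def={e,j,w} ue=∅
  B2: def={w} ue={c}
  B3: def={c} ue={w}
  B4: def={w} ue={c,w}

Live sets:
  live B0: ∅→{c}
  live B1: {c}→{c,w}
  live B2: {c}→{c,w}
  live B3: {w}→{c,w}
  live B4: {c,w}→∅

Interfere edges:
  c — {e,j,w}
  e — {c,j}
  j — {c,e,w}
  w — {c,j}

Registers:
  {c,e,j} pairwise interfere (3-clique) ⇒ χ ≥ 3
  3-colouring: c0={c}  c1={j}  c2={e,w}
  χ = 3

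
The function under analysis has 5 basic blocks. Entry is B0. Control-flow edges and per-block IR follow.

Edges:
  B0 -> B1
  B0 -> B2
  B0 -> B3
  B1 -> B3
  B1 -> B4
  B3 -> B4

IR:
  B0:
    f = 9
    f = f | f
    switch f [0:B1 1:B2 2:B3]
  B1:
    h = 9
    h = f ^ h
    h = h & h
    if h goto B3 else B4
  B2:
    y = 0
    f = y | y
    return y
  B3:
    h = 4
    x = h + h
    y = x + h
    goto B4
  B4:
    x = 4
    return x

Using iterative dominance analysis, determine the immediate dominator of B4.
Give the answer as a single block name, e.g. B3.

Answer: B0

Derivation:
idom tree: B1←B0 B2←B0 B3←B0 B4←B0
Dom∩ at merges:
  B3: preds {B0,B1}: {B0} ∩ {B0,B1} = {B0}; idom=B0
  B4: preds {B1,B3}: {B0,B1} ∩ {B0,B3} = {B0}; idom=B0

idom(B4) = B0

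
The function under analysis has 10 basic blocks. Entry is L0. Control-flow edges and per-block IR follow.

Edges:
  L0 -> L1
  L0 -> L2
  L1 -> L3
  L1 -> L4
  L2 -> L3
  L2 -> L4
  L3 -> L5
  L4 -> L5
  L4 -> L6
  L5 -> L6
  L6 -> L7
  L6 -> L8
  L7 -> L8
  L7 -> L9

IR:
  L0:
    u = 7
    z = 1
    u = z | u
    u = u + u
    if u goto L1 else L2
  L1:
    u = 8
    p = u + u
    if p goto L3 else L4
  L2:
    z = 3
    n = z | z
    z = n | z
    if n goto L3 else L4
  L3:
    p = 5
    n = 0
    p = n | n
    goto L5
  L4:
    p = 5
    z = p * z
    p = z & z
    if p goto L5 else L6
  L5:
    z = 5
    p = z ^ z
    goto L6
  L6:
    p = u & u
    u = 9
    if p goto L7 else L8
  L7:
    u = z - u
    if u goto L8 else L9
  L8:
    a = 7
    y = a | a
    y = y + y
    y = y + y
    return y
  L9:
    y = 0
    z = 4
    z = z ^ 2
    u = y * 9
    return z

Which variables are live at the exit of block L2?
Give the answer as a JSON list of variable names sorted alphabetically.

Block summaries:
  L0: {u,z} / ∅
  L1: {p,u} / ∅
  L2: {n,z} / ∅
  L3: {n,p} / ∅
  L4: {p,z} / {z}
  L5: {p,z} / ∅
  L6: {p,u} / {u}
  L7: {u} / {u,z}
  L8: {a,y} / ∅
  L9: {u,y,z} / ∅

Live sets:
  live L0: ∅→{u,z}
  live L1: {z}→{u,z}
  live L2: {u}→{u,z}
  live L3: {u}→{u}
  live L4: {u,z}→{u,z}
  live L5: {u}→{u,z}
  live L6: {u,z}→{u,z}
  live L7: {u,z}→∅
  live L8: ∅→∅
  live L9: ∅→∅

live-out(L2) = ["u", "z"]

Answer: ["u", "z"]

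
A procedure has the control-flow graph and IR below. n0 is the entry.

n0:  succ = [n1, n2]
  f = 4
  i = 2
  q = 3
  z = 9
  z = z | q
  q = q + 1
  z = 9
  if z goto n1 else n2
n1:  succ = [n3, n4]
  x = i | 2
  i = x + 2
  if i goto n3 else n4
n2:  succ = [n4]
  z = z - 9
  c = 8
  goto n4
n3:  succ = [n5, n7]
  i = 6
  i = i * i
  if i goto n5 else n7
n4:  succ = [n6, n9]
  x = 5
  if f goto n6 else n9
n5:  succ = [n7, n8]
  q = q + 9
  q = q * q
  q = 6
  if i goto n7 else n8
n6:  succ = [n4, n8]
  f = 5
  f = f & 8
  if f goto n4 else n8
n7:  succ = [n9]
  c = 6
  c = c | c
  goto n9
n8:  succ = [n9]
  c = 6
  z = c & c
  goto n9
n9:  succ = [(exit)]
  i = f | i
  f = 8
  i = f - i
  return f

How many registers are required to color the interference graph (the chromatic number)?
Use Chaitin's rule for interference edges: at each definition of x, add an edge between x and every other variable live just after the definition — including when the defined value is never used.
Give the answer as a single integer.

Answer: 4

Analysis:
Per-block:
  n0: {f,i,q,z} / ∅
  n1: {i,x} / {i}
  n2: {c,z} / {z}
  n3: {i} / ∅
  n4: {x} / {f}
  n5: {q} / {i,q}
  n6: {f} / ∅
  n7: {c} / ∅
  n8: {c,z} / ∅
  n9: {f,i} / {f,i}

Backward fixpoint:
  n0: in=∅ out={f,i,q,z}
  n1: in={f,i,q} out={f,i,q}
  n2: in={f,i,z} out={f,i}
  n3: in={f,q} out={f,i,q}
  n4: in={f,i} out={f,i}
  n5: in={f,i,q} out={f,i}
  n6: in={i} out={f,i}
  n7: in={f,i} out={f,i}
  n8: in={f,i} out={f,i}
  n9: in={f,i} out=∅

Interference:
  c↔{f,i}
  f↔{c,i,q,x,z}
  i↔{c,f,q,x,z}
  q↔{f,i,x,z}
  x↔{f,i,q}
  z↔{f,i,q}

Colouring:
  lower bound: {f,i,q,x} mutually conflict ⇒ χ ≥ 4
  4-colouring: r0={f}  r1={i}  r2={c,q}  r3={x,z}
  χ = 4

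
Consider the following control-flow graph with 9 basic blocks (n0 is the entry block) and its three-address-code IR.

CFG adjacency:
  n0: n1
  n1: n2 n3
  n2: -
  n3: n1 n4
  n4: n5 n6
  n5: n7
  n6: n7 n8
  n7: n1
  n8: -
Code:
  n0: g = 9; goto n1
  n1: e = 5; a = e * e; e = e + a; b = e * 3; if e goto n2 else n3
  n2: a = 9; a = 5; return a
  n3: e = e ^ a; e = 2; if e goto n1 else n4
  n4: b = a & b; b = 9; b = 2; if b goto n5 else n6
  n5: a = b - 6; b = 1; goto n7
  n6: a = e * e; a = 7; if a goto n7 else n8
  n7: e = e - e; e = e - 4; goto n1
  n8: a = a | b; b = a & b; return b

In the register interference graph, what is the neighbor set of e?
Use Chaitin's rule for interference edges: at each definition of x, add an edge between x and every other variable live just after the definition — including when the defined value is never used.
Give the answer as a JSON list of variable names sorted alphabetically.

Answer: ["a", "b"]

Analysis:
def/use:
  n0 def {g} use ∅
  n1 def {a,b,e} use ∅
  n2 def {a} use ∅
  n3 def {e} use {a,e}
  n4 def {b} use {a,b}
  n5 def {a,b} use {b}
  n6 def {a} use {e}
  n7 def {e} use {e}
  n8 def {a,b} use {a,b}

Backward fixpoint:
  n0 li=∅ lo=∅
  n1 li=∅ lo={a,b,e}
  n2 li=∅ lo=∅
  n3 li={a,b,e} lo={a,b,e}
  n4 li={a,b,e} lo={b,e}
  n5 li={b,e} lo={e}
  n6 li={b,e} lo={a,b,e}
  n7 li={e} lo=∅
  n8 li={a,b} lo=∅

Conflict graph:
  a↔{b,e}
  b↔{a,e}
  e↔{a,b}
  g↔∅

N(e) = ["a", "b"]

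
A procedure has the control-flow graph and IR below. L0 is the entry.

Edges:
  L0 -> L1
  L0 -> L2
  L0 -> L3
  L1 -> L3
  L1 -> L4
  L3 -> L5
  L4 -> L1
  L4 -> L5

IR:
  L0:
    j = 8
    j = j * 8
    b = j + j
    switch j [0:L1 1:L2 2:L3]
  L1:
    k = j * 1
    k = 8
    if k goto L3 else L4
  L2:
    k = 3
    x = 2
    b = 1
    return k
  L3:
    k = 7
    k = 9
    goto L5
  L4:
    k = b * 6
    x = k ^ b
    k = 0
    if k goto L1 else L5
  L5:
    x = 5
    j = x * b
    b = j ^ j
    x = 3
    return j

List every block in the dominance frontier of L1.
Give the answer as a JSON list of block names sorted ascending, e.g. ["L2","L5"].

idom tree: L1←L0 L2←L0 L3←L0 L4←L1 L5←L0
Join-block Dom:
  L1: preds {L0,L4}: {L0} ∩ {L0,L1,L4} = {L0}; idom=L0
  L3: preds {L0,L1}: {L0} ∩ {L0,L1} = {L0}; idom=L0
  L5: preds {L3,L4}: {L0,L3} ∩ {L0,L1,L4} = {L0}; idom=L0

DF derivation:
  join L1 pred L0: · stop@L0
  join L1 pred L4: L4→L1 stop@L0
  join L3 pred L0: · stop@L0
  join L3 pred L1: L1 stop@L0
  join L5 pred L3: L3 stop@L0
  join L5 pred L4: L4→L1 stop@L0
  DF(L0)=∅
  DF(L1)={L1,L3,L5}
  DF(L2)=∅
  DF(L3)={L5}
  DF(L4)={L1,L5}
  DF(L5)=∅

DF(L1) = ["L1", "L3", "L5"]

Answer: ["L1", "L3", "L5"]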